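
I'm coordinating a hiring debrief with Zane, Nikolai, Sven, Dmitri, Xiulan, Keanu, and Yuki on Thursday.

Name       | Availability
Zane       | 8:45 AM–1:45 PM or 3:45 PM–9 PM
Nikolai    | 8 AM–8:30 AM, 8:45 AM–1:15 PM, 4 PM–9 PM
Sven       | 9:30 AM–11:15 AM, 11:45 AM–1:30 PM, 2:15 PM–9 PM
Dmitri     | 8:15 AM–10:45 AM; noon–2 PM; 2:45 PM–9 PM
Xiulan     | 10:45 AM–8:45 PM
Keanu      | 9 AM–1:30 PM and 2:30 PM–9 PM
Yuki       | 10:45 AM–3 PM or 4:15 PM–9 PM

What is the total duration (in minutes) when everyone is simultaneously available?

345

Zane ∩ Nikolai: 08:45-13:15, 16:00-21:00.
Zane ∩ Nikolai ∩ Sven: 09:30-11:15, 11:45-13:15, 16:00-21:00.
Zane ∩ Nikolai ∩ Sven ∩ Dmitri: 09:30-10:45, 12:00-13:15, 16:00-21:00.
Zane ∩ Nikolai ∩ Sven ∩ Dmitri ∩ Xiulan: 12:00-13:15, 16:00-20:45.
Zane ∩ Nikolai ∩ Sven ∩ Dmitri ∩ Xiulan ∩ Keanu: 12:00-13:15, 16:00-20:45.
Zane ∩ Nikolai ∩ Sven ∩ Dmitri ∩ Xiulan ∩ Keanu ∩ Yuki: 12:00-13:15, 16:15-20:45.
Summing the common windows: 75 + 270 = 345 minutes.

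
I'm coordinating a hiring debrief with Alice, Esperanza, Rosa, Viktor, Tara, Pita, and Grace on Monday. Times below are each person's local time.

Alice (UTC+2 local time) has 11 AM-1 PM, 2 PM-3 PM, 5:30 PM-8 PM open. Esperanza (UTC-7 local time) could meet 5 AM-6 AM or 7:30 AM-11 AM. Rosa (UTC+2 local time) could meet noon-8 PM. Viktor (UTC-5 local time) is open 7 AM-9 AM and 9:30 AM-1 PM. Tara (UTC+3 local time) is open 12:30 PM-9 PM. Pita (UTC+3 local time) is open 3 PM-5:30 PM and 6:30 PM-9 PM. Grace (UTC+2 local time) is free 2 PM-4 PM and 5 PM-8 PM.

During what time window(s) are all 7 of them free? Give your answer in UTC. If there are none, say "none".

12:00-13:00, 15:30-18:00

Alice in UTC: 09:00-11:00, 12:00-13:00, 15:30-18:00 (subtract 2h to convert from UTC+2).
Esperanza in UTC: 12:00-13:00, 14:30-18:00 (add 7h to convert from UTC-7).
Rosa in UTC: 10:00-18:00 (subtract 2h to convert from UTC+2).
Viktor in UTC: 12:00-14:00, 14:30-18:00 (add 5h to convert from UTC-5).
Tara in UTC: 09:30-18:00 (subtract 3h to convert from UTC+3).
Pita in UTC: 12:00-14:30, 15:30-18:00 (subtract 3h to convert from UTC+3).
Grace in UTC: 12:00-14:00, 15:00-18:00 (subtract 2h to convert from UTC+2).
Alice ∩ Esperanza: 12:00-13:00, 15:30-18:00.
Alice ∩ Esperanza ∩ Rosa: 12:00-13:00, 15:30-18:00.
Alice ∩ Esperanza ∩ Rosa ∩ Viktor: 12:00-13:00, 15:30-18:00.
Alice ∩ Esperanza ∩ Rosa ∩ Viktor ∩ Tara: 12:00-13:00, 15:30-18:00.
Alice ∩ Esperanza ∩ Rosa ∩ Viktor ∩ Tara ∩ Pita: 12:00-13:00, 15:30-18:00.
Alice ∩ Esperanza ∩ Rosa ∩ Viktor ∩ Tara ∩ Pita ∩ Grace: 12:00-13:00, 15:30-18:00.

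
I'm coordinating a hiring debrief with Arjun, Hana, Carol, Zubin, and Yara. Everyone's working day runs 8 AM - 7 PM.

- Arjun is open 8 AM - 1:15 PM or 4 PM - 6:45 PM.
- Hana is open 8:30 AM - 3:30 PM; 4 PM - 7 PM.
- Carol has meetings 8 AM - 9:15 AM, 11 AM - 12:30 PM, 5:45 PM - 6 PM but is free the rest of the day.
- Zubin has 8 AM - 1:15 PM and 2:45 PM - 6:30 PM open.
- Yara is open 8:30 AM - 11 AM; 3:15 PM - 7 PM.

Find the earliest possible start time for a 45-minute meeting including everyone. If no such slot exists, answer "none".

09:15

Arjun free: 08:00-13:15, 16:00-18:45.
Hana free: 08:30-15:30, 16:00-19:00.
Carol free: 09:15-11:00, 12:30-17:45, 18:00-19:00 (invert busy blocks within the working day).
Zubin free: 08:00-13:15, 14:45-18:30.
Yara free: 08:30-11:00, 15:15-19:00.
Arjun ∩ Hana: 08:30-13:15, 16:00-18:45.
Arjun ∩ Hana ∩ Carol: 09:15-11:00, 12:30-13:15, 16:00-17:45, 18:00-18:45.
Arjun ∩ Hana ∩ Carol ∩ Zubin: 09:15-11:00, 12:30-13:15, 16:00-17:45, 18:00-18:30.
Arjun ∩ Hana ∩ Carol ∩ Zubin ∩ Yara: 09:15-11:00, 16:00-17:45, 18:00-18:30.
So the common availability across everyone is 09:15-11:00, 16:00-17:45, 18:00-18:30.
The first common window of at least 45 minutes is 09:15-11:00, so the earliest start is 09:15.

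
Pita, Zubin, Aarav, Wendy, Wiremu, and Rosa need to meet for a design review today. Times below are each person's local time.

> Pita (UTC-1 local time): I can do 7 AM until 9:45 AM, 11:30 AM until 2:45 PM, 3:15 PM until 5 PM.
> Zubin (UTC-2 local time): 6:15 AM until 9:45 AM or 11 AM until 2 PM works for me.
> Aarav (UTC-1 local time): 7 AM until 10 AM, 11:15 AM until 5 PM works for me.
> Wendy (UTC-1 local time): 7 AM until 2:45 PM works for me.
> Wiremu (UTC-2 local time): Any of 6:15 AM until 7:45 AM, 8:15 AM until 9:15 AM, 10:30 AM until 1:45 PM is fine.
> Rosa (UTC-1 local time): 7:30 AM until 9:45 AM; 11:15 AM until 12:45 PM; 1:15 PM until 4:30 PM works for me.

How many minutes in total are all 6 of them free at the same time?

Pita in UTC: 08:00-10:45, 12:30-15:45, 16:15-18:00 (add 1h to convert from UTC-1).
Zubin in UTC: 08:15-11:45, 13:00-16:00 (add 2h to convert from UTC-2).
Aarav in UTC: 08:00-11:00, 12:15-18:00 (add 1h to convert from UTC-1).
Wendy in UTC: 08:00-15:45 (add 1h to convert from UTC-1).
Wiremu in UTC: 08:15-09:45, 10:15-11:15, 12:30-15:45 (add 2h to convert from UTC-2).
Rosa in UTC: 08:30-10:45, 12:15-13:45, 14:15-17:30 (add 1h to convert from UTC-1).
Pita ∩ Zubin: 08:15-10:45, 13:00-15:45.
Pita ∩ Zubin ∩ Aarav: 08:15-10:45, 13:00-15:45.
Pita ∩ Zubin ∩ Aarav ∩ Wendy: 08:15-10:45, 13:00-15:45.
Pita ∩ Zubin ∩ Aarav ∩ Wendy ∩ Wiremu: 08:15-09:45, 10:15-10:45, 13:00-15:45.
Pita ∩ Zubin ∩ Aarav ∩ Wendy ∩ Wiremu ∩ Rosa: 08:30-09:45, 10:15-10:45, 13:00-13:45, 14:15-15:45.
Summing the common windows: 75 + 30 + 45 + 90 = 240 minutes.

240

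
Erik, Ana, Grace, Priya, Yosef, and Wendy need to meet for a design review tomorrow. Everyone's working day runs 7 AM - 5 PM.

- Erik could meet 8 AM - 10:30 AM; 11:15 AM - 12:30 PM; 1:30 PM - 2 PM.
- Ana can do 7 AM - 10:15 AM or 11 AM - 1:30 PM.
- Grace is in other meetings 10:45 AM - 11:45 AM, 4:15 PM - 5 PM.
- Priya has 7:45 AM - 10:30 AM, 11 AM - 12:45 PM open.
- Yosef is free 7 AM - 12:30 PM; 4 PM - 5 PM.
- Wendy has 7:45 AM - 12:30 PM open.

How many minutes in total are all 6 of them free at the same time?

180

Erik free: 08:00-10:30, 11:15-12:30, 13:30-14:00.
Ana free: 07:00-10:15, 11:00-13:30.
Grace free: 07:00-10:45, 11:45-16:15 (invert busy blocks within the working day).
Priya free: 07:45-10:30, 11:00-12:45.
Yosef free: 07:00-12:30, 16:00-17:00.
Wendy free: 07:45-12:30.
Erik ∩ Ana: 08:00-10:15, 11:15-12:30.
Erik ∩ Ana ∩ Grace: 08:00-10:15, 11:45-12:30.
Erik ∩ Ana ∩ Grace ∩ Priya: 08:00-10:15, 11:45-12:30.
Erik ∩ Ana ∩ Grace ∩ Priya ∩ Yosef: 08:00-10:15, 11:45-12:30.
Erik ∩ Ana ∩ Grace ∩ Priya ∩ Yosef ∩ Wendy: 08:00-10:15, 11:45-12:30.
Those are the intersection windows.
Summing the common windows: 135 + 45 = 180 minutes.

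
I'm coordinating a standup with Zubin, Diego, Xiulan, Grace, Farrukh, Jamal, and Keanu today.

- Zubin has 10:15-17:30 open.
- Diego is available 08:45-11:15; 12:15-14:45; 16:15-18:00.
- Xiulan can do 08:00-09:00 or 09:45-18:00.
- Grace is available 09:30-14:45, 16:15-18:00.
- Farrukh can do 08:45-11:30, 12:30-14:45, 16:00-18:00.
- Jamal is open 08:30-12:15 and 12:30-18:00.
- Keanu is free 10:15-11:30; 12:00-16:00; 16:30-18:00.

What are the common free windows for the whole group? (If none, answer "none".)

10:15-11:15, 12:30-14:45, 16:30-17:30

Zubin ∩ Diego: 10:15-11:15, 12:15-14:45, 16:15-17:30.
Zubin ∩ Diego ∩ Xiulan: 10:15-11:15, 12:15-14:45, 16:15-17:30.
Zubin ∩ Diego ∩ Xiulan ∩ Grace: 10:15-11:15, 12:15-14:45, 16:15-17:30.
Zubin ∩ Diego ∩ Xiulan ∩ Grace ∩ Farrukh: 10:15-11:15, 12:30-14:45, 16:15-17:30.
Zubin ∩ Diego ∩ Xiulan ∩ Grace ∩ Farrukh ∩ Jamal: 10:15-11:15, 12:30-14:45, 16:15-17:30.
Zubin ∩ Diego ∩ Xiulan ∩ Grace ∩ Farrukh ∩ Jamal ∩ Keanu: 10:15-11:15, 12:30-14:45, 16:30-17:30.
Those are the intersection windows.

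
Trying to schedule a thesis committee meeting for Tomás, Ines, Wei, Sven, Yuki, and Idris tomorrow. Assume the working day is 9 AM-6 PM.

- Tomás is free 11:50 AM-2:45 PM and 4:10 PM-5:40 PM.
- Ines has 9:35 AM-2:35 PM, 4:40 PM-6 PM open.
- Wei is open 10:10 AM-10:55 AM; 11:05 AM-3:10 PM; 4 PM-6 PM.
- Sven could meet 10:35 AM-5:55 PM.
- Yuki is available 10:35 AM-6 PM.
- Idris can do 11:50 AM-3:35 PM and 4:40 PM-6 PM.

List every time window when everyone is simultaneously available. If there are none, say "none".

11:50-14:35, 16:40-17:40

Tomás ∩ Ines: 11:50-14:35, 16:40-17:40.
Tomás ∩ Ines ∩ Wei: 11:50-14:35, 16:40-17:40.
Tomás ∩ Ines ∩ Wei ∩ Sven: 11:50-14:35, 16:40-17:40.
Tomás ∩ Ines ∩ Wei ∩ Sven ∩ Yuki: 11:50-14:35, 16:40-17:40.
Tomás ∩ Ines ∩ Wei ∩ Sven ∩ Yuki ∩ Idris: 11:50-14:35, 16:40-17:40.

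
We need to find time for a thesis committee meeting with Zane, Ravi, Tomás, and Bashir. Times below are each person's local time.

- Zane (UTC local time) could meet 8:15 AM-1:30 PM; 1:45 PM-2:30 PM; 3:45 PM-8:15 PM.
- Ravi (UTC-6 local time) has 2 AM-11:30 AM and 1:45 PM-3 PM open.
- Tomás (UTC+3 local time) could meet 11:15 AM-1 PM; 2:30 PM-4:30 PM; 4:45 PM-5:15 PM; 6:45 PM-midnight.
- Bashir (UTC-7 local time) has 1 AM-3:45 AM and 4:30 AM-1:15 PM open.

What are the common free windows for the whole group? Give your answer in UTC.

08:15-10:00, 11:30-13:30, 13:45-14:15, 15:45-17:30, 19:45-20:15

Zane in UTC: 08:15-13:30, 13:45-14:30, 15:45-20:15.
Ravi in UTC: 08:00-17:30, 19:45-21:00 (add 6h to convert from UTC-6).
Tomás in UTC: 08:15-10:00, 11:30-13:30, 13:45-14:15, 15:45-21:00 (subtract 3h to convert from UTC+3).
Bashir in UTC: 08:00-10:45, 11:30-20:15 (add 7h to convert from UTC-7).
Zane ∩ Ravi: 08:15-13:30, 13:45-14:30, 15:45-17:30, 19:45-20:15.
Zane ∩ Ravi ∩ Tomás: 08:15-10:00, 11:30-13:30, 13:45-14:15, 15:45-17:30, 19:45-20:15.
Zane ∩ Ravi ∩ Tomás ∩ Bashir: 08:15-10:00, 11:30-13:30, 13:45-14:15, 15:45-17:30, 19:45-20:15.
So the common availability across everyone is 08:15-10:00, 11:30-13:30, 13:45-14:15, 15:45-17:30, 19:45-20:15.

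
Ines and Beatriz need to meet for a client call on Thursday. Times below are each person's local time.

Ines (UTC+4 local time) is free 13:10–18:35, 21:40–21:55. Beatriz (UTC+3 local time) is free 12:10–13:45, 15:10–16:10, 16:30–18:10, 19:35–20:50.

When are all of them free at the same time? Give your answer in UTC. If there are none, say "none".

09:10-10:45, 12:10-13:10, 13:30-14:35, 17:40-17:50

Ines in UTC: 09:10-14:35, 17:40-17:55 (subtract 4h to convert from UTC+4).
Beatriz in UTC: 09:10-10:45, 12:10-13:10, 13:30-15:10, 16:35-17:50 (subtract 3h to convert from UTC+3).
Ines ∩ Beatriz: 09:10-10:45, 12:10-13:10, 13:30-14:35, 17:40-17:50.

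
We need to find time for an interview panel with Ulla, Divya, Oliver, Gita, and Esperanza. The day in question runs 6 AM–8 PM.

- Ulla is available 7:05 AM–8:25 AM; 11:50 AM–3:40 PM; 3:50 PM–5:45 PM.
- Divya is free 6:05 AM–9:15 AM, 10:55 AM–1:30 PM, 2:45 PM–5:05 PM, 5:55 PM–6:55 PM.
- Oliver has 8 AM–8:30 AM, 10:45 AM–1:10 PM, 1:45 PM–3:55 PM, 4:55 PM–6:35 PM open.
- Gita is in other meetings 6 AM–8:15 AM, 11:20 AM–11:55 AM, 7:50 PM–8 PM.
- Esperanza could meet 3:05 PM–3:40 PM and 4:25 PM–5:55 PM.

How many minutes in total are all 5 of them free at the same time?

Ulla free: 07:05-08:25, 11:50-15:40, 15:50-17:45.
Divya free: 06:05-09:15, 10:55-13:30, 14:45-17:05, 17:55-18:55.
Oliver free: 08:00-08:30, 10:45-13:10, 13:45-15:55, 16:55-18:35.
Gita free: 08:15-11:20, 11:55-19:50 (invert busy blocks within the working day).
Esperanza free: 15:05-15:40, 16:25-17:55.
Ulla ∩ Divya: 07:05-08:25, 11:50-13:30, 14:45-15:40, 15:50-17:05.
Ulla ∩ Divya ∩ Oliver: 08:00-08:25, 11:50-13:10, 14:45-15:40, 15:50-15:55, 16:55-17:05.
Ulla ∩ Divya ∩ Oliver ∩ Gita: 08:15-08:25, 11:55-13:10, 14:45-15:40, 15:50-15:55, 16:55-17:05.
Ulla ∩ Divya ∩ Oliver ∩ Gita ∩ Esperanza: 15:05-15:40, 16:55-17:05.
Summing the common windows: 35 + 10 = 45 minutes.

45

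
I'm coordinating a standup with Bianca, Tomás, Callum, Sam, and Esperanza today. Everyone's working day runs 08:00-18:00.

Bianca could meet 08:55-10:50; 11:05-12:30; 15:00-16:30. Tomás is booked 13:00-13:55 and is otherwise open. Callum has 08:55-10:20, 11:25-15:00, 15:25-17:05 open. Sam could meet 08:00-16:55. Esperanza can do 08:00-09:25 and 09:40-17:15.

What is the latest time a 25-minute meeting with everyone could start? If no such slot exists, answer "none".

Bianca free: 08:55-10:50, 11:05-12:30, 15:00-16:30.
Tomás free: 08:00-13:00, 13:55-18:00 (invert busy blocks within the working day).
Callum free: 08:55-10:20, 11:25-15:00, 15:25-17:05.
Sam free: 08:00-16:55.
Esperanza free: 08:00-09:25, 09:40-17:15.
Bianca ∩ Tomás: 08:55-10:50, 11:05-12:30, 15:00-16:30.
Bianca ∩ Tomás ∩ Callum: 08:55-10:20, 11:25-12:30, 15:25-16:30.
Bianca ∩ Tomás ∩ Callum ∩ Sam: 08:55-10:20, 11:25-12:30, 15:25-16:30.
Bianca ∩ Tomás ∩ Callum ∩ Sam ∩ Esperanza: 08:55-09:25, 09:40-10:20, 11:25-12:30, 15:25-16:30.
Those are the intersection windows.
The last common window of at least 25 minutes is 15:25-16:30; a 25-minute meeting can start as late as 16:05 and still end by 16:30.

16:05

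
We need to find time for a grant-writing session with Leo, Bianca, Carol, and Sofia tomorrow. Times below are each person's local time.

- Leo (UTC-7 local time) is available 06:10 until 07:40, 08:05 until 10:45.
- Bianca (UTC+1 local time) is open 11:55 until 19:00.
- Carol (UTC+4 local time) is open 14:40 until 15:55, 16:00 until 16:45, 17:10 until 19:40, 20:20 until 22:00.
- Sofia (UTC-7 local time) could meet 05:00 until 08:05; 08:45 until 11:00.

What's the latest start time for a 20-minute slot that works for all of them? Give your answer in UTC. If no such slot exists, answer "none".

17:25

Leo in UTC: 13:10-14:40, 15:05-17:45 (add 7h to convert from UTC-7).
Bianca in UTC: 10:55-18:00 (subtract 1h to convert from UTC+1).
Carol in UTC: 10:40-11:55, 12:00-12:45, 13:10-15:40, 16:20-18:00 (subtract 4h to convert from UTC+4).
Sofia in UTC: 12:00-15:05, 15:45-18:00 (add 7h to convert from UTC-7).
Leo ∩ Bianca: 13:10-14:40, 15:05-17:45.
Leo ∩ Bianca ∩ Carol: 13:10-14:40, 15:05-15:40, 16:20-17:45.
Leo ∩ Bianca ∩ Carol ∩ Sofia: 13:10-14:40, 16:20-17:45.
The last common window of at least 20 minutes is 16:20-17:45; a 20-minute meeting can start as late as 17:25 and still end by 17:45.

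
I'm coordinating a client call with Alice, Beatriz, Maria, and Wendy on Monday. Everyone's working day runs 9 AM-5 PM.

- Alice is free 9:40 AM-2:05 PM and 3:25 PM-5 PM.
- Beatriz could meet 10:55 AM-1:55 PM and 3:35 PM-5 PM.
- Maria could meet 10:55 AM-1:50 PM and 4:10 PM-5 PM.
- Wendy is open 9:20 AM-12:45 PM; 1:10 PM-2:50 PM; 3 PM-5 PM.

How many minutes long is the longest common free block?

110

Alice ∩ Beatriz: 10:55-13:55, 15:35-17:00.
Alice ∩ Beatriz ∩ Maria: 10:55-13:50, 16:10-17:00.
Alice ∩ Beatriz ∩ Maria ∩ Wendy: 10:55-12:45, 13:10-13:50, 16:10-17:00.
The longest is 10:55-12:45 at 110 minutes.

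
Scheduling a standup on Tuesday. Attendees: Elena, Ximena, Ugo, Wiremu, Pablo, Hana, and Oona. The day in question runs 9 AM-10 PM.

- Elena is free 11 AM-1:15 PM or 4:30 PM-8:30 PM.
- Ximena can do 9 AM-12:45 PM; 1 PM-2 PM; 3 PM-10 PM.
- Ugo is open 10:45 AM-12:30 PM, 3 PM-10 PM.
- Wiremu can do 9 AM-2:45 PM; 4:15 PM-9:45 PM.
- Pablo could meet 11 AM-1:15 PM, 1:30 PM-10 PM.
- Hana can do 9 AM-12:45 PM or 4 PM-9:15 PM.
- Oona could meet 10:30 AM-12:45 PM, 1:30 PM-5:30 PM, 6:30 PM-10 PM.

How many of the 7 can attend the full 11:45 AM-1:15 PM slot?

Elena, Wiremu, and Pablo can make the full 11:45-13:15 slot — that's 3.

3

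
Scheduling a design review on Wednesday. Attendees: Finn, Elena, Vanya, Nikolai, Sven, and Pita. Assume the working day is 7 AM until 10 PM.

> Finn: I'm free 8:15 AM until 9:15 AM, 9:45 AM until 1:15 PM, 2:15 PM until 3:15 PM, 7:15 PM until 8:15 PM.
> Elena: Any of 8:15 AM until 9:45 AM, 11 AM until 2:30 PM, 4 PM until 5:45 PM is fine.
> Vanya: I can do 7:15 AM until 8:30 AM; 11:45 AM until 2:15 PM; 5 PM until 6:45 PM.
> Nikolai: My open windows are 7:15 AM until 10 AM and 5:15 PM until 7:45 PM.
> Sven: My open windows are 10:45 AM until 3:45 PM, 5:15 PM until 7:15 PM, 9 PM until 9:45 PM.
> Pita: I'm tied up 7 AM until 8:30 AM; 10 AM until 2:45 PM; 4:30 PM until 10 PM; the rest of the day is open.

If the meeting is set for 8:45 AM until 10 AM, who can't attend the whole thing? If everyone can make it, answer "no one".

Finn free: 08:15-09:15, 09:45-13:15, 14:15-15:15, 19:15-20:15.
Elena free: 08:15-09:45, 11:00-14:30, 16:00-17:45.
Vanya free: 07:15-08:30, 11:45-14:15, 17:00-18:45.
Nikolai free: 07:15-10:00, 17:15-19:45.
Sven free: 10:45-15:45, 17:15-19:15, 21:00-21:45.
Pita free: 08:30-10:00, 14:45-16:30 (invert busy blocks within the working day).
Finn: not fully free for 08:45-10:00. Elena: not fully free for 08:45-10:00. Vanya: not fully free for 08:45-10:00. Nikolai: free for 08:45-10:00. Sven: not fully free for 08:45-10:00. Pita: free for 08:45-10:00.

Elena, Finn, Sven, Vanya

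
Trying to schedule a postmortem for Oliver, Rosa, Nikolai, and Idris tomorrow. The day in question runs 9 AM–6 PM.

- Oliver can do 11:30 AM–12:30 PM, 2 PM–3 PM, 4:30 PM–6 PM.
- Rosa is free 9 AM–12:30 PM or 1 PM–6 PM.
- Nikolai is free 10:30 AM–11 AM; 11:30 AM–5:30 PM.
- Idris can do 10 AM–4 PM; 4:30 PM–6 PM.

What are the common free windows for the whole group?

Oliver ∩ Rosa: 11:30-12:30, 14:00-15:00, 16:30-18:00.
Oliver ∩ Rosa ∩ Nikolai: 11:30-12:30, 14:00-15:00, 16:30-17:30.
Oliver ∩ Rosa ∩ Nikolai ∩ Idris: 11:30-12:30, 14:00-15:00, 16:30-17:30.

11:30-12:30, 14:00-15:00, 16:30-17:30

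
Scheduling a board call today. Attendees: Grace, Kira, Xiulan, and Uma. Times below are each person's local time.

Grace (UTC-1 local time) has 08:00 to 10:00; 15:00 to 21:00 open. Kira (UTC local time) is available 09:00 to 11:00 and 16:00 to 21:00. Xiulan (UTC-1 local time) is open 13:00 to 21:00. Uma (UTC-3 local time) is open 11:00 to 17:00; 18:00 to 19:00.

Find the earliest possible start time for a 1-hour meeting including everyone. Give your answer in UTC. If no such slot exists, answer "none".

16:00

Grace in UTC: 09:00-11:00, 16:00-22:00 (add 1h to convert from UTC-1).
Kira in UTC: 09:00-11:00, 16:00-21:00.
Xiulan in UTC: 14:00-22:00 (add 1h to convert from UTC-1).
Uma in UTC: 14:00-20:00, 21:00-22:00 (add 3h to convert from UTC-3).
Grace ∩ Kira: 09:00-11:00, 16:00-21:00.
Grace ∩ Kira ∩ Xiulan: 16:00-21:00.
Grace ∩ Kira ∩ Xiulan ∩ Uma: 16:00-20:00.
Those are the intersection windows.
The first common window of at least 60 minutes is 16:00-20:00, so the earliest start is 16:00.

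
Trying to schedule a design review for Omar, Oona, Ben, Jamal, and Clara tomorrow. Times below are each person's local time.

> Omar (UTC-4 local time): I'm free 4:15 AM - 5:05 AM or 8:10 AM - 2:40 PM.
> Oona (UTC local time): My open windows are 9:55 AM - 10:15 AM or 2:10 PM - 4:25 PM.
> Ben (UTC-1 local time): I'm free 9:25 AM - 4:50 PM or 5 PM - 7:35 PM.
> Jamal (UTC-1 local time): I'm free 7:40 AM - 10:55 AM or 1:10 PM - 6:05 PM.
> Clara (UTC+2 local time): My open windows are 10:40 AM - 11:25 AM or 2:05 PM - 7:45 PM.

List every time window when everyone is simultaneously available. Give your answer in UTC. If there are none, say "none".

Omar in UTC: 08:15-09:05, 12:10-18:40 (add 4h to convert from UTC-4).
Oona in UTC: 09:55-10:15, 14:10-16:25.
Ben in UTC: 10:25-17:50, 18:00-20:35 (add 1h to convert from UTC-1).
Jamal in UTC: 08:40-11:55, 14:10-19:05 (add 1h to convert from UTC-1).
Clara in UTC: 08:40-09:25, 12:05-17:45 (subtract 2h to convert from UTC+2).
Omar ∩ Oona: 14:10-16:25.
Omar ∩ Oona ∩ Ben: 14:10-16:25.
Omar ∩ Oona ∩ Ben ∩ Jamal: 14:10-16:25.
Omar ∩ Oona ∩ Ben ∩ Jamal ∩ Clara: 14:10-16:25.

14:10-16:25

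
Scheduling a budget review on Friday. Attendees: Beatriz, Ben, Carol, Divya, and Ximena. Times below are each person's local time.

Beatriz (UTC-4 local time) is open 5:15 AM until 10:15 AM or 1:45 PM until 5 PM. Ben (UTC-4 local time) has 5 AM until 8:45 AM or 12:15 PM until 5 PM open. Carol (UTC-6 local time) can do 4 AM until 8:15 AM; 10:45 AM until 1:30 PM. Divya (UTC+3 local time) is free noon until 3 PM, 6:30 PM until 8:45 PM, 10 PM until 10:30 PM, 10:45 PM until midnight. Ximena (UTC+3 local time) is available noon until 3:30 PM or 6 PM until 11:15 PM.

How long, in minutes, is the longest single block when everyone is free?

120

Beatriz in UTC: 09:15-14:15, 17:45-21:00 (add 4h to convert from UTC-4).
Ben in UTC: 09:00-12:45, 16:15-21:00 (add 4h to convert from UTC-4).
Carol in UTC: 10:00-14:15, 16:45-19:30 (add 6h to convert from UTC-6).
Divya in UTC: 09:00-12:00, 15:30-17:45, 19:00-19:30, 19:45-21:00 (subtract 3h to convert from UTC+3).
Ximena in UTC: 09:00-12:30, 15:00-20:15 (subtract 3h to convert from UTC+3).
Beatriz ∩ Ben: 09:15-12:45, 17:45-21:00.
Beatriz ∩ Ben ∩ Carol: 10:00-12:45, 17:45-19:30.
Beatriz ∩ Ben ∩ Carol ∩ Divya: 10:00-12:00, 19:00-19:30.
Beatriz ∩ Ben ∩ Carol ∩ Divya ∩ Ximena: 10:00-12:00, 19:00-19:30.
The longest is 10:00-12:00 at 120 minutes.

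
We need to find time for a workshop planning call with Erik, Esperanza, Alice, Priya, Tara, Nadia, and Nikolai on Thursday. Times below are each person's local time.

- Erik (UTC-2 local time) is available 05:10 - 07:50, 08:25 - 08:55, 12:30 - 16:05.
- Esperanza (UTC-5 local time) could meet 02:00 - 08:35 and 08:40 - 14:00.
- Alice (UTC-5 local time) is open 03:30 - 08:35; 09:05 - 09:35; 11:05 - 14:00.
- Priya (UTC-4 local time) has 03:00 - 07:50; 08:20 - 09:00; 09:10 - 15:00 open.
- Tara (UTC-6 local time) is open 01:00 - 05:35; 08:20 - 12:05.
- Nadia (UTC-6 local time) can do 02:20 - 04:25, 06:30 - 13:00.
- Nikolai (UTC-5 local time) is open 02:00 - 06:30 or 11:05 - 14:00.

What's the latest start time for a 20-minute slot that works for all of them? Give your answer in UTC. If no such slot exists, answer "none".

17:45

Erik in UTC: 07:10-09:50, 10:25-10:55, 14:30-18:05 (add 2h to convert from UTC-2).
Esperanza in UTC: 07:00-13:35, 13:40-19:00 (add 5h to convert from UTC-5).
Alice in UTC: 08:30-13:35, 14:05-14:35, 16:05-19:00 (add 5h to convert from UTC-5).
Priya in UTC: 07:00-11:50, 12:20-13:00, 13:10-19:00 (add 4h to convert from UTC-4).
Tara in UTC: 07:00-11:35, 14:20-18:05 (add 6h to convert from UTC-6).
Nadia in UTC: 08:20-10:25, 12:30-19:00 (add 6h to convert from UTC-6).
Nikolai in UTC: 07:00-11:30, 16:05-19:00 (add 5h to convert from UTC-5).
Erik ∩ Esperanza: 07:10-09:50, 10:25-10:55, 14:30-18:05.
Erik ∩ Esperanza ∩ Alice: 08:30-09:50, 10:25-10:55, 14:30-14:35, 16:05-18:05.
Erik ∩ Esperanza ∩ Alice ∩ Priya: 08:30-09:50, 10:25-10:55, 14:30-14:35, 16:05-18:05.
Erik ∩ Esperanza ∩ Alice ∩ Priya ∩ Tara: 08:30-09:50, 10:25-10:55, 14:30-14:35, 16:05-18:05.
Erik ∩ Esperanza ∩ Alice ∩ Priya ∩ Tara ∩ Nadia: 08:30-09:50, 14:30-14:35, 16:05-18:05.
Erik ∩ Esperanza ∩ Alice ∩ Priya ∩ Tara ∩ Nadia ∩ Nikolai: 08:30-09:50, 16:05-18:05.
So the common availability across everyone is 08:30-09:50, 16:05-18:05.
The last common window of at least 20 minutes is 16:05-18:05; a 20-minute meeting can start as late as 17:45 and still end by 18:05.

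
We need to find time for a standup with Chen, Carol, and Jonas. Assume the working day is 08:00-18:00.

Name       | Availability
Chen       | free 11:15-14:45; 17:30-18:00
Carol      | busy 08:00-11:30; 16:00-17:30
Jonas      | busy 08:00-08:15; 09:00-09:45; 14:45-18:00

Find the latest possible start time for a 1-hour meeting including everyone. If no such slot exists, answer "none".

Chen free: 11:15-14:45, 17:30-18:00.
Carol free: 11:30-16:00, 17:30-18:00 (invert busy blocks within the working day).
Jonas free: 08:15-09:00, 09:45-14:45 (invert busy blocks within the working day).
Chen ∩ Carol: 11:30-14:45, 17:30-18:00.
Chen ∩ Carol ∩ Jonas: 11:30-14:45.
Those are the intersection windows.
The last common window of at least 60 minutes is 11:30-14:45; a 60-minute meeting can start as late as 13:45 and still end by 14:45.

13:45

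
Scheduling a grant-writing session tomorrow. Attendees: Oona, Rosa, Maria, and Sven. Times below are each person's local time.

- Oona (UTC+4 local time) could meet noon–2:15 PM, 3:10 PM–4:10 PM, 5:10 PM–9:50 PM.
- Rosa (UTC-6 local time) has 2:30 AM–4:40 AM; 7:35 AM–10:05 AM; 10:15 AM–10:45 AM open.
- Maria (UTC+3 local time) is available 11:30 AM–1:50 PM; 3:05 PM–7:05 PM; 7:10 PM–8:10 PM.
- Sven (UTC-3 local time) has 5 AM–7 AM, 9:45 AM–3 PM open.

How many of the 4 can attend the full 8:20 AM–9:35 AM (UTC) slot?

2

Oona in UTC: 08:00-10:15, 11:10-12:10, 13:10-17:50 (subtract 4h to convert from UTC+4).
Rosa in UTC: 08:30-10:40, 13:35-16:05, 16:15-16:45 (add 6h to convert from UTC-6).
Maria in UTC: 08:30-10:50, 12:05-16:05, 16:10-17:10 (subtract 3h to convert from UTC+3).
Sven in UTC: 08:00-10:00, 12:45-18:00 (add 3h to convert from UTC-3).
Oona and Sven can make the full 08:20-09:35 slot — that's 2.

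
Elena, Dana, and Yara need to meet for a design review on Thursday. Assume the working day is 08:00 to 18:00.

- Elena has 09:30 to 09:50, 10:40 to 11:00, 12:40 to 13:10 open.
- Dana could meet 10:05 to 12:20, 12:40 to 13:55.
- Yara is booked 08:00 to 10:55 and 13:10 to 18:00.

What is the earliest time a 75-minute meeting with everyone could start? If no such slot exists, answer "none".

Elena free: 09:30-09:50, 10:40-11:00, 12:40-13:10.
Dana free: 10:05-12:20, 12:40-13:55.
Yara free: 10:55-13:10 (invert busy blocks within the working day).
Elena ∩ Dana: 10:40-11:00, 12:40-13:10.
Elena ∩ Dana ∩ Yara: 10:55-11:00, 12:40-13:10.
Those are the intersection windows.
No common window is at least 75 minutes long.

none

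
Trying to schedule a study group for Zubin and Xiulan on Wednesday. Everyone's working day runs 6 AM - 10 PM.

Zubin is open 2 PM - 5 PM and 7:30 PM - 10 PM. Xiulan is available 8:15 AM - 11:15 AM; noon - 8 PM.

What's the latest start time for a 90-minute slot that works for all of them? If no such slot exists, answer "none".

15:30

Zubin ∩ Xiulan: 14:00-17:00, 19:30-20:00.
The last common window of at least 90 minutes is 14:00-17:00; a 90-minute meeting can start as late as 15:30 and still end by 17:00.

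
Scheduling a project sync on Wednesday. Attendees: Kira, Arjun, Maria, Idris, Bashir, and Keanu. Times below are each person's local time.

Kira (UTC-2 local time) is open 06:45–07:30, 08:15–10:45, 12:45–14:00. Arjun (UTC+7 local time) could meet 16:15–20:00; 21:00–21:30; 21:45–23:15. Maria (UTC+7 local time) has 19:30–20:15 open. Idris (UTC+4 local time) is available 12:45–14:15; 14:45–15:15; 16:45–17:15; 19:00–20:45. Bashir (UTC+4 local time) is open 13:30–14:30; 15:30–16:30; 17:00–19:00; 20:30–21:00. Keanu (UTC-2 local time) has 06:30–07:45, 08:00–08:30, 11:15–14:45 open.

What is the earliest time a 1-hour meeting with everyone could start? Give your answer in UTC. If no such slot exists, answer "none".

Kira in UTC: 08:45-09:30, 10:15-12:45, 14:45-16:00 (add 2h to convert from UTC-2).
Arjun in UTC: 09:15-13:00, 14:00-14:30, 14:45-16:15 (subtract 7h to convert from UTC+7).
Maria in UTC: 12:30-13:15 (subtract 7h to convert from UTC+7).
Idris in UTC: 08:45-10:15, 10:45-11:15, 12:45-13:15, 15:00-16:45 (subtract 4h to convert from UTC+4).
Bashir in UTC: 09:30-10:30, 11:30-12:30, 13:00-15:00, 16:30-17:00 (subtract 4h to convert from UTC+4).
Keanu in UTC: 08:30-09:45, 10:00-10:30, 13:15-16:45 (add 2h to convert from UTC-2).
Kira ∩ Arjun: 09:15-09:30, 10:15-12:45, 14:45-16:00.
Kira ∩ Arjun ∩ Maria: 12:30-12:45.
Kira ∩ Arjun ∩ Maria ∩ Idris: ∅.
Kira ∩ Arjun ∩ Maria ∩ Idris ∩ Bashir: ∅.
Kira ∩ Arjun ∩ Maria ∩ Idris ∩ Bashir ∩ Keanu: ∅.
There is no time when everyone is free.
No common window is at least 60 minutes long.

none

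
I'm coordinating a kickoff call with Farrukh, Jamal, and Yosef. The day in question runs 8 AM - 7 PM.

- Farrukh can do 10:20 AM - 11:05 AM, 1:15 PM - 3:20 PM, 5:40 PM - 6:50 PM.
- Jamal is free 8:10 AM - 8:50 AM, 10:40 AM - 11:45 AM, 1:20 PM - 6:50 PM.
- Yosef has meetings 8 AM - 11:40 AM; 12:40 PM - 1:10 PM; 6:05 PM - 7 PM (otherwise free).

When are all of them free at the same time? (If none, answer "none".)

Farrukh free: 10:20-11:05, 13:15-15:20, 17:40-18:50.
Jamal free: 08:10-08:50, 10:40-11:45, 13:20-18:50.
Yosef free: 11:40-12:40, 13:10-18:05 (invert busy blocks within the working day).
Farrukh ∩ Jamal: 10:40-11:05, 13:20-15:20, 17:40-18:50.
Farrukh ∩ Jamal ∩ Yosef: 13:20-15:20, 17:40-18:05.
Those are the intersection windows.

13:20-15:20, 17:40-18:05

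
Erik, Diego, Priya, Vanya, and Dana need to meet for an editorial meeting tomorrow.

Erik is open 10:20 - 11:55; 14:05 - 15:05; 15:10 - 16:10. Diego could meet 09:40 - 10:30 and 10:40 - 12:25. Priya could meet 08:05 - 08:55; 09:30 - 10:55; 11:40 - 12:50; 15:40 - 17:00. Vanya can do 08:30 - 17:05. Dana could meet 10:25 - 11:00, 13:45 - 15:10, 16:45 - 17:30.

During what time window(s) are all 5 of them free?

Erik ∩ Diego: 10:20-10:30, 10:40-11:55.
Erik ∩ Diego ∩ Priya: 10:20-10:30, 10:40-10:55, 11:40-11:55.
Erik ∩ Diego ∩ Priya ∩ Vanya: 10:20-10:30, 10:40-10:55, 11:40-11:55.
Erik ∩ Diego ∩ Priya ∩ Vanya ∩ Dana: 10:25-10:30, 10:40-10:55.

10:25-10:30, 10:40-10:55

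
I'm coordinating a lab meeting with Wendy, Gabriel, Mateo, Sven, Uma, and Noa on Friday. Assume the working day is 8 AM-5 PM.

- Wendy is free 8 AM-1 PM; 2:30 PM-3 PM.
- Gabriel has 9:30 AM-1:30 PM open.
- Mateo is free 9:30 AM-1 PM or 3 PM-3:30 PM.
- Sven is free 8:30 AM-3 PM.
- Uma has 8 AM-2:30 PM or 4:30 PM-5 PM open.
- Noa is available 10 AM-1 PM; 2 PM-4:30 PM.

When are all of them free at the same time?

10:00-13:00

Wendy ∩ Gabriel: 09:30-13:00.
Wendy ∩ Gabriel ∩ Mateo: 09:30-13:00.
Wendy ∩ Gabriel ∩ Mateo ∩ Sven: 09:30-13:00.
Wendy ∩ Gabriel ∩ Mateo ∩ Sven ∩ Uma: 09:30-13:00.
Wendy ∩ Gabriel ∩ Mateo ∩ Sven ∩ Uma ∩ Noa: 10:00-13:00.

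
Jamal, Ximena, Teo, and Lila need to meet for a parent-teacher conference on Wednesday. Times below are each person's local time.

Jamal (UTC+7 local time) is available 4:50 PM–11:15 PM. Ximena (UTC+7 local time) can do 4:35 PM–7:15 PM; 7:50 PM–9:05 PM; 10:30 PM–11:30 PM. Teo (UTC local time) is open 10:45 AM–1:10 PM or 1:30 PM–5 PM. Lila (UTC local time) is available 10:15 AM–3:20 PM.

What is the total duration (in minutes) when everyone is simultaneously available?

Jamal in UTC: 09:50-16:15 (subtract 7h to convert from UTC+7).
Ximena in UTC: 09:35-12:15, 12:50-14:05, 15:30-16:30 (subtract 7h to convert from UTC+7).
Teo in UTC: 10:45-13:10, 13:30-17:00.
Lila in UTC: 10:15-15:20.
Jamal ∩ Ximena: 09:50-12:15, 12:50-14:05, 15:30-16:15.
Jamal ∩ Ximena ∩ Teo: 10:45-12:15, 12:50-13:10, 13:30-14:05, 15:30-16:15.
Jamal ∩ Ximena ∩ Teo ∩ Lila: 10:45-12:15, 12:50-13:10, 13:30-14:05.
Summing the common windows: 90 + 20 + 35 = 145 minutes.

145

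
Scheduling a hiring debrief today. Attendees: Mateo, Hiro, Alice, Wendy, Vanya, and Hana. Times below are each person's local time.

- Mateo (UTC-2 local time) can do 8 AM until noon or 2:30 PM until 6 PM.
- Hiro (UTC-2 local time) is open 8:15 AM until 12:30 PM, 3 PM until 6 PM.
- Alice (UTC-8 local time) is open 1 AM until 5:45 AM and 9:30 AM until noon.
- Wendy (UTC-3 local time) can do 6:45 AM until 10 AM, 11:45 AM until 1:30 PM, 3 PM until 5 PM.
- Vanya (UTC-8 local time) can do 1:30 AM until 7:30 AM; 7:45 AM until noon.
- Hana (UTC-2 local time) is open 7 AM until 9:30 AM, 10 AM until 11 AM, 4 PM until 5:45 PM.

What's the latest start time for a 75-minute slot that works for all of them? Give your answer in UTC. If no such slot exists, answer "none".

Mateo in UTC: 10:00-14:00, 16:30-20:00 (add 2h to convert from UTC-2).
Hiro in UTC: 10:15-14:30, 17:00-20:00 (add 2h to convert from UTC-2).
Alice in UTC: 09:00-13:45, 17:30-20:00 (add 8h to convert from UTC-8).
Wendy in UTC: 09:45-13:00, 14:45-16:30, 18:00-20:00 (add 3h to convert from UTC-3).
Vanya in UTC: 09:30-15:30, 15:45-20:00 (add 8h to convert from UTC-8).
Hana in UTC: 09:00-11:30, 12:00-13:00, 18:00-19:45 (add 2h to convert from UTC-2).
Mateo ∩ Hiro: 10:15-14:00, 17:00-20:00.
Mateo ∩ Hiro ∩ Alice: 10:15-13:45, 17:30-20:00.
Mateo ∩ Hiro ∩ Alice ∩ Wendy: 10:15-13:00, 18:00-20:00.
Mateo ∩ Hiro ∩ Alice ∩ Wendy ∩ Vanya: 10:15-13:00, 18:00-20:00.
Mateo ∩ Hiro ∩ Alice ∩ Wendy ∩ Vanya ∩ Hana: 10:15-11:30, 12:00-13:00, 18:00-19:45.
The last common window of at least 75 minutes is 18:00-19:45; a 75-minute meeting can start as late as 18:30 and still end by 19:45.

18:30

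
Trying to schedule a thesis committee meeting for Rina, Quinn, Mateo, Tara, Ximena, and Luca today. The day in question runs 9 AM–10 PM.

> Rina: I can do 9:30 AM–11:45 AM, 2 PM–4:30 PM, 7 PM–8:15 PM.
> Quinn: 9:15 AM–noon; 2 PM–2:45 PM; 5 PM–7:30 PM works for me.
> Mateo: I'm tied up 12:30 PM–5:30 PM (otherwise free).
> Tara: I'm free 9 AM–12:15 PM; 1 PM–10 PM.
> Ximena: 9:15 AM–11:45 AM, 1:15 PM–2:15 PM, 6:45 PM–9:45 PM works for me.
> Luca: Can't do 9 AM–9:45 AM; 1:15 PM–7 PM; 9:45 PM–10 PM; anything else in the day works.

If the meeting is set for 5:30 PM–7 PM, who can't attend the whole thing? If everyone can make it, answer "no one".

Rina free: 09:30-11:45, 14:00-16:30, 19:00-20:15.
Quinn free: 09:15-12:00, 14:00-14:45, 17:00-19:30.
Mateo free: 09:00-12:30, 17:30-22:00 (invert busy blocks within the working day).
Tara free: 09:00-12:15, 13:00-22:00.
Ximena free: 09:15-11:45, 13:15-14:15, 18:45-21:45.
Luca free: 09:45-13:15, 19:00-21:45 (invert busy blocks within the working day).
Rina: not fully free for 17:30-19:00. Quinn: free for 17:30-19:00. Mateo: free for 17:30-19:00. Tara: free for 17:30-19:00. Ximena: not fully free for 17:30-19:00. Luca: not fully free for 17:30-19:00.

Luca, Rina, Ximena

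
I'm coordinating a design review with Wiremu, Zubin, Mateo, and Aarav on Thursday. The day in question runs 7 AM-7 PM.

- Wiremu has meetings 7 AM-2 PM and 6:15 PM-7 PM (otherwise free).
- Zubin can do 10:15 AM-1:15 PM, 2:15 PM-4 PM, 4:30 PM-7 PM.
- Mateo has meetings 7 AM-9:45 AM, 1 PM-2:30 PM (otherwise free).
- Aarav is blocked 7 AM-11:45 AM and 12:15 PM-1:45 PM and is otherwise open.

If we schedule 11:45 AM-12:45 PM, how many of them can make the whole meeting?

Wiremu free: 14:00-18:15 (invert busy blocks within the working day).
Zubin free: 10:15-13:15, 14:15-16:00, 16:30-19:00.
Mateo free: 09:45-13:00, 14:30-19:00 (invert busy blocks within the working day).
Aarav free: 11:45-12:15, 13:45-19:00 (invert busy blocks within the working day).
Zubin and Mateo can make the full 11:45-12:45 slot — that's 2.

2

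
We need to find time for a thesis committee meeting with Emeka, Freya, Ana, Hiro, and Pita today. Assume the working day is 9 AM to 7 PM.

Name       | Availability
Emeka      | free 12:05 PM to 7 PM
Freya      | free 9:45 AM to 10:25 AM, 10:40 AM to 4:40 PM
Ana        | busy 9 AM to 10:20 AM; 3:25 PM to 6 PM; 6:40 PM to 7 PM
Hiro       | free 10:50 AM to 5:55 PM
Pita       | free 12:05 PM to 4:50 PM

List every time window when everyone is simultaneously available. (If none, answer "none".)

Emeka free: 12:05-19:00.
Freya free: 09:45-10:25, 10:40-16:40.
Ana free: 10:20-15:25, 18:00-18:40 (invert busy blocks within the working day).
Hiro free: 10:50-17:55.
Pita free: 12:05-16:50.
Emeka ∩ Freya: 12:05-16:40.
Emeka ∩ Freya ∩ Ana: 12:05-15:25.
Emeka ∩ Freya ∩ Ana ∩ Hiro: 12:05-15:25.
Emeka ∩ Freya ∩ Ana ∩ Hiro ∩ Pita: 12:05-15:25.

12:05-15:25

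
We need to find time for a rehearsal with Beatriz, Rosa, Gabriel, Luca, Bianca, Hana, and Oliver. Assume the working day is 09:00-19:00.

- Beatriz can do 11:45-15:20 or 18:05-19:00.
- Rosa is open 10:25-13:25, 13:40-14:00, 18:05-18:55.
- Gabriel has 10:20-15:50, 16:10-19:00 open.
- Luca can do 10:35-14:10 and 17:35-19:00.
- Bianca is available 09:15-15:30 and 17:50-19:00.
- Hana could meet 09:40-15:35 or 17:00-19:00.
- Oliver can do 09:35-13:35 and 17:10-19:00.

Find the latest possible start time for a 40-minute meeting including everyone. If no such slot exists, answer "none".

18:15

Beatriz ∩ Rosa: 11:45-13:25, 13:40-14:00, 18:05-18:55.
Beatriz ∩ Rosa ∩ Gabriel: 11:45-13:25, 13:40-14:00, 18:05-18:55.
Beatriz ∩ Rosa ∩ Gabriel ∩ Luca: 11:45-13:25, 13:40-14:00, 18:05-18:55.
Beatriz ∩ Rosa ∩ Gabriel ∩ Luca ∩ Bianca: 11:45-13:25, 13:40-14:00, 18:05-18:55.
Beatriz ∩ Rosa ∩ Gabriel ∩ Luca ∩ Bianca ∩ Hana: 11:45-13:25, 13:40-14:00, 18:05-18:55.
Beatriz ∩ Rosa ∩ Gabriel ∩ Luca ∩ Bianca ∩ Hana ∩ Oliver: 11:45-13:25, 18:05-18:55.
The last common window of at least 40 minutes is 18:05-18:55; a 40-minute meeting can start as late as 18:15 and still end by 18:55.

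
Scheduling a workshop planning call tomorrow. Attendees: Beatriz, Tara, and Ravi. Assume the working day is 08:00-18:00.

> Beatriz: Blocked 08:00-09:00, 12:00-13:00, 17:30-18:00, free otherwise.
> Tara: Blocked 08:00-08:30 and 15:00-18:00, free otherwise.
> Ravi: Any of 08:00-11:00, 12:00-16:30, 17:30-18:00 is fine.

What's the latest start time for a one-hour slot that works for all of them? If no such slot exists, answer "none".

Beatriz free: 09:00-12:00, 13:00-17:30 (invert busy blocks within the working day).
Tara free: 08:30-15:00 (invert busy blocks within the working day).
Ravi free: 08:00-11:00, 12:00-16:30, 17:30-18:00.
Beatriz ∩ Tara: 09:00-12:00, 13:00-15:00.
Beatriz ∩ Tara ∩ Ravi: 09:00-11:00, 13:00-15:00.
Those are the intersection windows.
The last common window of at least 60 minutes is 13:00-15:00; a 60-minute meeting can start as late as 14:00 and still end by 15:00.

14:00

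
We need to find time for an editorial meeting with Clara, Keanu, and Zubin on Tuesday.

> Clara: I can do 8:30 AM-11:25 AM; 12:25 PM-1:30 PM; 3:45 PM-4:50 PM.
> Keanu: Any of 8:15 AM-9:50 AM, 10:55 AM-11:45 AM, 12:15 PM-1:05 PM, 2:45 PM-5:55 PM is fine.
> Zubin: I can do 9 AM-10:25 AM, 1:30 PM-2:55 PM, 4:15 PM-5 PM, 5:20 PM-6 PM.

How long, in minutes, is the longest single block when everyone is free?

Clara ∩ Keanu: 08:30-09:50, 10:55-11:25, 12:25-13:05, 15:45-16:50.
Clara ∩ Keanu ∩ Zubin: 09:00-09:50, 16:15-16:50.
The longest is 09:00-09:50 at 50 minutes.

50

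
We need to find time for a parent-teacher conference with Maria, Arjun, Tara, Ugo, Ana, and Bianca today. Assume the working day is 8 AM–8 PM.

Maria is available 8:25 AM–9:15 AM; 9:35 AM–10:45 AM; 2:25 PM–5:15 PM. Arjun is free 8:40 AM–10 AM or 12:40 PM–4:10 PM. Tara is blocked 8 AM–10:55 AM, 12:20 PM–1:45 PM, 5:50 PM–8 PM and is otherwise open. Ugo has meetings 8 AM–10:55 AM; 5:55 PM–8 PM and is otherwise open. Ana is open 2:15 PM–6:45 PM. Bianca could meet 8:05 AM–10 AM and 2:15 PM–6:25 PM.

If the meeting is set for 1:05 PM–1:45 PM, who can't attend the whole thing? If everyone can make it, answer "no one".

Ana, Bianca, Maria, Tara

Maria free: 08:25-09:15, 09:35-10:45, 14:25-17:15.
Arjun free: 08:40-10:00, 12:40-16:10.
Tara free: 10:55-12:20, 13:45-17:50 (invert busy blocks within the working day).
Ugo free: 10:55-17:55 (invert busy blocks within the working day).
Ana free: 14:15-18:45.
Bianca free: 08:05-10:00, 14:15-18:25.
Maria: not fully free for 13:05-13:45. Arjun: free for 13:05-13:45. Tara: not fully free for 13:05-13:45. Ugo: free for 13:05-13:45. Ana: not fully free for 13:05-13:45. Bianca: not fully free for 13:05-13:45.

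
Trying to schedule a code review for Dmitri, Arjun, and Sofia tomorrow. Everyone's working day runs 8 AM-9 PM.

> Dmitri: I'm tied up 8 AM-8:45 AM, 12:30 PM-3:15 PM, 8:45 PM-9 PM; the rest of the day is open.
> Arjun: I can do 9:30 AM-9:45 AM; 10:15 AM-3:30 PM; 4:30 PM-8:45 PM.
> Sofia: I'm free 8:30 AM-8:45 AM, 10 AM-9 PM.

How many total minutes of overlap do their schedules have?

Dmitri free: 08:45-12:30, 15:15-20:45 (invert busy blocks within the working day).
Arjun free: 09:30-09:45, 10:15-15:30, 16:30-20:45.
Sofia free: 08:30-08:45, 10:00-21:00.
Dmitri ∩ Arjun: 09:30-09:45, 10:15-12:30, 15:15-15:30, 16:30-20:45.
Dmitri ∩ Arjun ∩ Sofia: 10:15-12:30, 15:15-15:30, 16:30-20:45.
Summing the common windows: 135 + 15 + 255 = 405 minutes.

405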